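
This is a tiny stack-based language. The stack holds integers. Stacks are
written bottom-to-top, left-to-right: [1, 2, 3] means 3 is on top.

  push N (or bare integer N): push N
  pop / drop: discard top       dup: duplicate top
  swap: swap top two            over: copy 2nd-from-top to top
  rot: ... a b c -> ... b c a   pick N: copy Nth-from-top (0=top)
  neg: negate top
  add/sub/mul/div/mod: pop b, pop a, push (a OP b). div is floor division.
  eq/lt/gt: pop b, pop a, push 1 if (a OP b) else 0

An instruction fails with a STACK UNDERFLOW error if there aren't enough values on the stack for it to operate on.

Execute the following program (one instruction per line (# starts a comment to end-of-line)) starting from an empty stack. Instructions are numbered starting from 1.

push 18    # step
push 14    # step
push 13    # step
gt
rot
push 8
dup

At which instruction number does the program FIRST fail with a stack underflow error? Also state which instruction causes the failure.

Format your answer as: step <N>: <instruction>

Step 1 ('push 18'): stack = [18], depth = 1
Step 2 ('push 14'): stack = [18, 14], depth = 2
Step 3 ('push 13'): stack = [18, 14, 13], depth = 3
Step 4 ('gt'): stack = [18, 1], depth = 2
Step 5 ('rot'): needs 3 value(s) but depth is 2 — STACK UNDERFLOW

Answer: step 5: rot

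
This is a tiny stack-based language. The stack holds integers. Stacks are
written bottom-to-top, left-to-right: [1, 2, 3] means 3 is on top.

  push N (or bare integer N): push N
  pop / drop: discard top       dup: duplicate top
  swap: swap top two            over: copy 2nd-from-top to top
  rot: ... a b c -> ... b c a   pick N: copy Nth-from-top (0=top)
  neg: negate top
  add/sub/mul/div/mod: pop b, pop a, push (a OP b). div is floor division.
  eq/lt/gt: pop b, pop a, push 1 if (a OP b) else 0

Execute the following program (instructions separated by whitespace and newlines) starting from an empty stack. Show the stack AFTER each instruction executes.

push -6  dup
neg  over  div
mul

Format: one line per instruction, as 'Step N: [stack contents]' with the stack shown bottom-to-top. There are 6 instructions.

Step 1: [-6]
Step 2: [-6, -6]
Step 3: [-6, 6]
Step 4: [-6, 6, -6]
Step 5: [-6, -1]
Step 6: [6]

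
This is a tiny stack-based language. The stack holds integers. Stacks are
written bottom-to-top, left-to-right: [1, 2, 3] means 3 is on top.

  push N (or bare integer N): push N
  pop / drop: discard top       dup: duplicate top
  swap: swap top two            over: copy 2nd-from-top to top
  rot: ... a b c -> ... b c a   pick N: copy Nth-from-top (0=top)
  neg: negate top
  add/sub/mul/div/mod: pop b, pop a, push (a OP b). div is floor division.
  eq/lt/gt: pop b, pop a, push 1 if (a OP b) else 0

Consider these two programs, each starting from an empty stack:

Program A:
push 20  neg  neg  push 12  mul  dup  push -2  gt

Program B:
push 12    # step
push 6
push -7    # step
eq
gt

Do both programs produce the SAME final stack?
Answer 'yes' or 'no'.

Program A trace:
  After 'push 20': [20]
  After 'neg': [-20]
  After 'neg': [20]
  After 'push 12': [20, 12]
  After 'mul': [240]
  After 'dup': [240, 240]
  After 'push -2': [240, 240, -2]
  After 'gt': [240, 1]
Program A final stack: [240, 1]

Program B trace:
  After 'push 12': [12]
  After 'push 6': [12, 6]
  After 'push -7': [12, 6, -7]
  After 'eq': [12, 0]
  After 'gt': [1]
Program B final stack: [1]
Same: no

Answer: no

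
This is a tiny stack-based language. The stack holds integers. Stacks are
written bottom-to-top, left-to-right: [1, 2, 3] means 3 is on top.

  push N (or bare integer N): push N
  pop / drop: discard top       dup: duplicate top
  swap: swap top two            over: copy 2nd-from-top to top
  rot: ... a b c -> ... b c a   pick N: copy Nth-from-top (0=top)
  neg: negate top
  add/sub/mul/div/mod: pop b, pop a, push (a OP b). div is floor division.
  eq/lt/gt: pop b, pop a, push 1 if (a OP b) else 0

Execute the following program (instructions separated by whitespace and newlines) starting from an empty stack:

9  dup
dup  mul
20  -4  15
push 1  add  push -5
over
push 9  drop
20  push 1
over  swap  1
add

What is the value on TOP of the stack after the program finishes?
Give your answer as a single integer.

After 'push 9': [9]
After 'dup': [9, 9]
After 'dup': [9, 9, 9]
After 'mul': [9, 81]
After 'push 20': [9, 81, 20]
After 'push -4': [9, 81, 20, -4]
After 'push 15': [9, 81, 20, -4, 15]
After 'push 1': [9, 81, 20, -4, 15, 1]
After 'add': [9, 81, 20, -4, 16]
After 'push -5': [9, 81, 20, -4, 16, -5]
After 'over': [9, 81, 20, -4, 16, -5, 16]
After 'push 9': [9, 81, 20, -4, 16, -5, 16, 9]
After 'drop': [9, 81, 20, -4, 16, -5, 16]
After 'push 20': [9, 81, 20, -4, 16, -5, 16, 20]
After 'push 1': [9, 81, 20, -4, 16, -5, 16, 20, 1]
After 'over': [9, 81, 20, -4, 16, -5, 16, 20, 1, 20]
After 'swap': [9, 81, 20, -4, 16, -5, 16, 20, 20, 1]
After 'push 1': [9, 81, 20, -4, 16, -5, 16, 20, 20, 1, 1]
After 'add': [9, 81, 20, -4, 16, -5, 16, 20, 20, 2]

Answer: 2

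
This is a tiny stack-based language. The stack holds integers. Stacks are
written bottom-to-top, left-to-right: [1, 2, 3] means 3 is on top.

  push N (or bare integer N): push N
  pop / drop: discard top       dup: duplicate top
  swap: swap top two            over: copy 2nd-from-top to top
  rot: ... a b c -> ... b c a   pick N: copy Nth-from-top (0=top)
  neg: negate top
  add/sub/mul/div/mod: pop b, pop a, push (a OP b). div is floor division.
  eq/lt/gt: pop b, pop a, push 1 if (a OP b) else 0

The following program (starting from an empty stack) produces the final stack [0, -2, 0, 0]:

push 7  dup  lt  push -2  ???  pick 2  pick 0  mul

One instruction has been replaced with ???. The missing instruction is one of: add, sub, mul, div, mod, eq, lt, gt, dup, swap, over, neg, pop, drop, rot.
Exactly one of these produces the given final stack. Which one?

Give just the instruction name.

Answer: over

Derivation:
Stack before ???: [0, -2]
Stack after ???:  [0, -2, 0]
The instruction that transforms [0, -2] -> [0, -2, 0] is: over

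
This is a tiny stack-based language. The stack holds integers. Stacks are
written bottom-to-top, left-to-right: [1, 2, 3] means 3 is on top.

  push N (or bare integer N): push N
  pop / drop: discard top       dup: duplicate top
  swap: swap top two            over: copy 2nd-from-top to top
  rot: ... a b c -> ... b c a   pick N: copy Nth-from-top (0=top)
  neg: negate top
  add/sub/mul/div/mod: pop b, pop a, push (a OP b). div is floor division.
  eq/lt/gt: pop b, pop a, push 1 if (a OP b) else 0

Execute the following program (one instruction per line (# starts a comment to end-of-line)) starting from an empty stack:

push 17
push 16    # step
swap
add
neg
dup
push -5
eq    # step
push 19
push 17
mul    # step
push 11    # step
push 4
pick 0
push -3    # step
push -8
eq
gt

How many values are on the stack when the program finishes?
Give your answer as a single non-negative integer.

After 'push 17': stack = [17] (depth 1)
After 'push 16': stack = [17, 16] (depth 2)
After 'swap': stack = [16, 17] (depth 2)
After 'add': stack = [33] (depth 1)
After 'neg': stack = [-33] (depth 1)
After 'dup': stack = [-33, -33] (depth 2)
After 'push -5': stack = [-33, -33, -5] (depth 3)
After 'eq': stack = [-33, 0] (depth 2)
After 'push 19': stack = [-33, 0, 19] (depth 3)
After 'push 17': stack = [-33, 0, 19, 17] (depth 4)
After 'mul': stack = [-33, 0, 323] (depth 3)
After 'push 11': stack = [-33, 0, 323, 11] (depth 4)
After 'push 4': stack = [-33, 0, 323, 11, 4] (depth 5)
After 'pick 0': stack = [-33, 0, 323, 11, 4, 4] (depth 6)
After 'push -3': stack = [-33, 0, 323, 11, 4, 4, -3] (depth 7)
After 'push -8': stack = [-33, 0, 323, 11, 4, 4, -3, -8] (depth 8)
After 'eq': stack = [-33, 0, 323, 11, 4, 4, 0] (depth 7)
After 'gt': stack = [-33, 0, 323, 11, 4, 1] (depth 6)

Answer: 6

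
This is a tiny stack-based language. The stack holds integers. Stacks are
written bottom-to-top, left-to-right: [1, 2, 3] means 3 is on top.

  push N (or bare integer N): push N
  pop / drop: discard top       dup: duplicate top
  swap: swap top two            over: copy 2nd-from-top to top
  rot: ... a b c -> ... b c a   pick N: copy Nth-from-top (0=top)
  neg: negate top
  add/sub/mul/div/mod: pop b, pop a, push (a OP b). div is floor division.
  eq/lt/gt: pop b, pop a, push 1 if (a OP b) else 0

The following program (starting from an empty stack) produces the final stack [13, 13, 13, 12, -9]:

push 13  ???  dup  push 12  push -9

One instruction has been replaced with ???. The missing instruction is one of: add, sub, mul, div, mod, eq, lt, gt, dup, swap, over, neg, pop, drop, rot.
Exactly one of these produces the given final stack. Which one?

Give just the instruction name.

Stack before ???: [13]
Stack after ???:  [13, 13]
The instruction that transforms [13] -> [13, 13] is: dup

Answer: dup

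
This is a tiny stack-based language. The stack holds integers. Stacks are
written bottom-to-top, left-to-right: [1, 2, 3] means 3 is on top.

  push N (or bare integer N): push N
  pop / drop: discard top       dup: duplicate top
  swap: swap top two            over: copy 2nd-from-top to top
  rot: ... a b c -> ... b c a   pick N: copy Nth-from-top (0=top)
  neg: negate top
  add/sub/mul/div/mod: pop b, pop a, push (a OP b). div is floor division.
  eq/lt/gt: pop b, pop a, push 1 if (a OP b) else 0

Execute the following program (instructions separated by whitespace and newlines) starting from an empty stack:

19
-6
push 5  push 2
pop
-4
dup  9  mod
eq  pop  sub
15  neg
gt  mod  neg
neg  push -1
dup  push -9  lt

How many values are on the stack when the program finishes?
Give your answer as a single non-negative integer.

After 'push 19': stack = [19] (depth 1)
After 'push -6': stack = [19, -6] (depth 2)
After 'push 5': stack = [19, -6, 5] (depth 3)
After 'push 2': stack = [19, -6, 5, 2] (depth 4)
After 'pop': stack = [19, -6, 5] (depth 3)
After 'push -4': stack = [19, -6, 5, -4] (depth 4)
After 'dup': stack = [19, -6, 5, -4, -4] (depth 5)
After 'push 9': stack = [19, -6, 5, -4, -4, 9] (depth 6)
After 'mod': stack = [19, -6, 5, -4, 5] (depth 5)
After 'eq': stack = [19, -6, 5, 0] (depth 4)
  ...
After 'push 15': stack = [19, -11, 15] (depth 3)
After 'neg': stack = [19, -11, -15] (depth 3)
After 'gt': stack = [19, 1] (depth 2)
After 'mod': stack = [0] (depth 1)
After 'neg': stack = [0] (depth 1)
After 'neg': stack = [0] (depth 1)
After 'push -1': stack = [0, -1] (depth 2)
After 'dup': stack = [0, -1, -1] (depth 3)
After 'push -9': stack = [0, -1, -1, -9] (depth 4)
After 'lt': stack = [0, -1, 0] (depth 3)

Answer: 3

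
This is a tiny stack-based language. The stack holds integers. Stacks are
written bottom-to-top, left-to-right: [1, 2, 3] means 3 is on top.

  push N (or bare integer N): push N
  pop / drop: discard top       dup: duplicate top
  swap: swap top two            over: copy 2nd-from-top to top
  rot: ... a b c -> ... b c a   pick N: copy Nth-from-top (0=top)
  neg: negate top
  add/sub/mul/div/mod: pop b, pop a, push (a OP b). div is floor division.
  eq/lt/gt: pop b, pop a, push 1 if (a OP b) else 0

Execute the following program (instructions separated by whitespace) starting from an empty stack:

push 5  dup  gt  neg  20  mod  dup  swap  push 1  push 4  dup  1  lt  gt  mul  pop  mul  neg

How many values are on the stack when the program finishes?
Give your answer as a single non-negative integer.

Answer: 1

Derivation:
After 'push 5': stack = [5] (depth 1)
After 'dup': stack = [5, 5] (depth 2)
After 'gt': stack = [0] (depth 1)
After 'neg': stack = [0] (depth 1)
After 'push 20': stack = [0, 20] (depth 2)
After 'mod': stack = [0] (depth 1)
After 'dup': stack = [0, 0] (depth 2)
After 'swap': stack = [0, 0] (depth 2)
After 'push 1': stack = [0, 0, 1] (depth 3)
After 'push 4': stack = [0, 0, 1, 4] (depth 4)
After 'dup': stack = [0, 0, 1, 4, 4] (depth 5)
After 'push 1': stack = [0, 0, 1, 4, 4, 1] (depth 6)
After 'lt': stack = [0, 0, 1, 4, 0] (depth 5)
After 'gt': stack = [0, 0, 1, 1] (depth 4)
After 'mul': stack = [0, 0, 1] (depth 3)
After 'pop': stack = [0, 0] (depth 2)
After 'mul': stack = [0] (depth 1)
After 'neg': stack = [0] (depth 1)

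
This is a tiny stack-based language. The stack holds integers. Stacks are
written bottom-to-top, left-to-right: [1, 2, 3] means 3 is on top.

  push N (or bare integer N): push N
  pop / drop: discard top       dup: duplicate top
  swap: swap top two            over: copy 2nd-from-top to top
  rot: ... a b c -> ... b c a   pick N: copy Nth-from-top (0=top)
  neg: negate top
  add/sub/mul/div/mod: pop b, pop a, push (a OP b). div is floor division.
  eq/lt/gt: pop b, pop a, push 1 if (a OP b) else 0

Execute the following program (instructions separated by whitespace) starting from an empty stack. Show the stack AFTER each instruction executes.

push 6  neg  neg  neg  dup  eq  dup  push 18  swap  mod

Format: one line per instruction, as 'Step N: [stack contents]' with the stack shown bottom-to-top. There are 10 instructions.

Step 1: [6]
Step 2: [-6]
Step 3: [6]
Step 4: [-6]
Step 5: [-6, -6]
Step 6: [1]
Step 7: [1, 1]
Step 8: [1, 1, 18]
Step 9: [1, 18, 1]
Step 10: [1, 0]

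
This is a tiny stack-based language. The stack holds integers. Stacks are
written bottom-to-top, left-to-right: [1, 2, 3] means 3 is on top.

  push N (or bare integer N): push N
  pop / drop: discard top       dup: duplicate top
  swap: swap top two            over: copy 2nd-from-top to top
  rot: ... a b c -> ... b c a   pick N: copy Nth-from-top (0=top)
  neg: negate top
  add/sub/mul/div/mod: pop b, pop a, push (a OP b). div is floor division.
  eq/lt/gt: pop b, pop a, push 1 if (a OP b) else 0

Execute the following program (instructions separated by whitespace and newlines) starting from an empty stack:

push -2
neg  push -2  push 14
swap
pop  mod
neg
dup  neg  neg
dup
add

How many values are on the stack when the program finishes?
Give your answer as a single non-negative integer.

Answer: 2

Derivation:
After 'push -2': stack = [-2] (depth 1)
After 'neg': stack = [2] (depth 1)
After 'push -2': stack = [2, -2] (depth 2)
After 'push 14': stack = [2, -2, 14] (depth 3)
After 'swap': stack = [2, 14, -2] (depth 3)
After 'pop': stack = [2, 14] (depth 2)
After 'mod': stack = [2] (depth 1)
After 'neg': stack = [-2] (depth 1)
After 'dup': stack = [-2, -2] (depth 2)
After 'neg': stack = [-2, 2] (depth 2)
After 'neg': stack = [-2, -2] (depth 2)
After 'dup': stack = [-2, -2, -2] (depth 3)
After 'add': stack = [-2, -4] (depth 2)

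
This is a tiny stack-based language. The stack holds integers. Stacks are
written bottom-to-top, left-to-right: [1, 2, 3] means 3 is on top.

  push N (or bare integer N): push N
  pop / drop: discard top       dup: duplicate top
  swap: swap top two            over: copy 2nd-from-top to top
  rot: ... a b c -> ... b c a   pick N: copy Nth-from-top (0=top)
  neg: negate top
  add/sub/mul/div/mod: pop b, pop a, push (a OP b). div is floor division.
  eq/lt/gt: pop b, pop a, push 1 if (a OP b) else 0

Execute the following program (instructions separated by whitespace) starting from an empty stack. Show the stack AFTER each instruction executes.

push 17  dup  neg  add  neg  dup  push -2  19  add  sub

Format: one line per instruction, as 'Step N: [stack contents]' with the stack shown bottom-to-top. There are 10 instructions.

Step 1: [17]
Step 2: [17, 17]
Step 3: [17, -17]
Step 4: [0]
Step 5: [0]
Step 6: [0, 0]
Step 7: [0, 0, -2]
Step 8: [0, 0, -2, 19]
Step 9: [0, 0, 17]
Step 10: [0, -17]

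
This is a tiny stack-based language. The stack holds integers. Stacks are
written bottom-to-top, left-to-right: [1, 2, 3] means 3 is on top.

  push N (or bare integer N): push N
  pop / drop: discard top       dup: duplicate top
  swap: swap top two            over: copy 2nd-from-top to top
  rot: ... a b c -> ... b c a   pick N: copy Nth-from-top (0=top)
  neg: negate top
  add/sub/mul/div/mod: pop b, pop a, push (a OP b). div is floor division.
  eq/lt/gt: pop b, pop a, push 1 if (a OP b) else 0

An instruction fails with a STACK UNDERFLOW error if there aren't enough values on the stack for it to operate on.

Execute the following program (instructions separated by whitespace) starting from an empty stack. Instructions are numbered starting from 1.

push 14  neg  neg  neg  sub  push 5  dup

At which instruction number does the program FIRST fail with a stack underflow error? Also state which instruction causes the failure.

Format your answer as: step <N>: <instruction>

Answer: step 5: sub

Derivation:
Step 1 ('push 14'): stack = [14], depth = 1
Step 2 ('neg'): stack = [-14], depth = 1
Step 3 ('neg'): stack = [14], depth = 1
Step 4 ('neg'): stack = [-14], depth = 1
Step 5 ('sub'): needs 2 value(s) but depth is 1 — STACK UNDERFLOW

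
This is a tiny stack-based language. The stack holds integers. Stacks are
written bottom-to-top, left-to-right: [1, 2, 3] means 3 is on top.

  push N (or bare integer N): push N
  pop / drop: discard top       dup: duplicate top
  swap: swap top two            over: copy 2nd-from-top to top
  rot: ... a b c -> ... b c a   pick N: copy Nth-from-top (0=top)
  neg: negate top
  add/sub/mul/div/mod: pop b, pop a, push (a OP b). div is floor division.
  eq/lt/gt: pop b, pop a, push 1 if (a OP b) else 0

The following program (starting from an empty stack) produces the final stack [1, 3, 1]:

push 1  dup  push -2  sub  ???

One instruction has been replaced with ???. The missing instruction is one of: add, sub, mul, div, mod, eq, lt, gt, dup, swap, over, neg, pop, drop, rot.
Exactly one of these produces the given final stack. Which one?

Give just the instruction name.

Stack before ???: [1, 3]
Stack after ???:  [1, 3, 1]
The instruction that transforms [1, 3] -> [1, 3, 1] is: over

Answer: over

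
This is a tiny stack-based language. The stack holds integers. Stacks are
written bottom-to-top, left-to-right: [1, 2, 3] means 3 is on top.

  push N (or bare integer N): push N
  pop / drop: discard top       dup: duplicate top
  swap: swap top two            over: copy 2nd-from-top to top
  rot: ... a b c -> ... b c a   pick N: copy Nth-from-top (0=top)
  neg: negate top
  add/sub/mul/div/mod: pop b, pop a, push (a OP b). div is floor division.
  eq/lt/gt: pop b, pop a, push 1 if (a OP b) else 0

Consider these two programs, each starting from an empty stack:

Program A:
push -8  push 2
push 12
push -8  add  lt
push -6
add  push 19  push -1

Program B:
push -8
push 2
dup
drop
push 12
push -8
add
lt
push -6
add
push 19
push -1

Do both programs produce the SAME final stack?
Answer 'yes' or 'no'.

Program A trace:
  After 'push -8': [-8]
  After 'push 2': [-8, 2]
  After 'push 12': [-8, 2, 12]
  After 'push -8': [-8, 2, 12, -8]
  After 'add': [-8, 2, 4]
  After 'lt': [-8, 1]
  After 'push -6': [-8, 1, -6]
  After 'add': [-8, -5]
  After 'push 19': [-8, -5, 19]
  After 'push -1': [-8, -5, 19, -1]
Program A final stack: [-8, -5, 19, -1]

Program B trace:
  After 'push -8': [-8]
  After 'push 2': [-8, 2]
  After 'dup': [-8, 2, 2]
  After 'drop': [-8, 2]
  After 'push 12': [-8, 2, 12]
  After 'push -8': [-8, 2, 12, -8]
  After 'add': [-8, 2, 4]
  After 'lt': [-8, 1]
  After 'push -6': [-8, 1, -6]
  After 'add': [-8, -5]
  After 'push 19': [-8, -5, 19]
  After 'push -1': [-8, -5, 19, -1]
Program B final stack: [-8, -5, 19, -1]
Same: yes

Answer: yes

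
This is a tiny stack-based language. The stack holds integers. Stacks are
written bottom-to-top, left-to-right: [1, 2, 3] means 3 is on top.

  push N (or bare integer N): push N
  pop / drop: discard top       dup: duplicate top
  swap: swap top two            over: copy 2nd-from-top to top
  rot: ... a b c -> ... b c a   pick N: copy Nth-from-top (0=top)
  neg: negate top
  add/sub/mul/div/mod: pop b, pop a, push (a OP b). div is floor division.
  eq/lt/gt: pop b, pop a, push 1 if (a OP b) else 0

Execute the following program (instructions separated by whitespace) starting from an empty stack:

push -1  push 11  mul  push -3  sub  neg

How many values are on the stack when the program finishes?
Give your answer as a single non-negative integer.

Answer: 1

Derivation:
After 'push -1': stack = [-1] (depth 1)
After 'push 11': stack = [-1, 11] (depth 2)
After 'mul': stack = [-11] (depth 1)
After 'push -3': stack = [-11, -3] (depth 2)
After 'sub': stack = [-8] (depth 1)
After 'neg': stack = [8] (depth 1)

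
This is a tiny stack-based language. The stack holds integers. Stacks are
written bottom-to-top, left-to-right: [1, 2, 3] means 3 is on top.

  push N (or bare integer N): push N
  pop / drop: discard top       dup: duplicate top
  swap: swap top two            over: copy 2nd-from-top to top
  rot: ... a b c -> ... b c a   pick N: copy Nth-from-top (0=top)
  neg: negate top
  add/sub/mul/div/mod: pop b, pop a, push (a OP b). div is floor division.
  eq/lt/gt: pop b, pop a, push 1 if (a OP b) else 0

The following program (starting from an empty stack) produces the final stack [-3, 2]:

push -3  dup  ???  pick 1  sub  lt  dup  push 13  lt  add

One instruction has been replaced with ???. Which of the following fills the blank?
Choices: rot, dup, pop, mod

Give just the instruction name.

Answer: dup

Derivation:
Stack before ???: [-3, -3]
Stack after ???:  [-3, -3, -3]
Checking each choice:
  rot: stack underflow (need 3, have 2)
  dup: MATCH
  pop: stack underflow (need 2, have 1)
  mod: stack underflow (need 2, have 1)


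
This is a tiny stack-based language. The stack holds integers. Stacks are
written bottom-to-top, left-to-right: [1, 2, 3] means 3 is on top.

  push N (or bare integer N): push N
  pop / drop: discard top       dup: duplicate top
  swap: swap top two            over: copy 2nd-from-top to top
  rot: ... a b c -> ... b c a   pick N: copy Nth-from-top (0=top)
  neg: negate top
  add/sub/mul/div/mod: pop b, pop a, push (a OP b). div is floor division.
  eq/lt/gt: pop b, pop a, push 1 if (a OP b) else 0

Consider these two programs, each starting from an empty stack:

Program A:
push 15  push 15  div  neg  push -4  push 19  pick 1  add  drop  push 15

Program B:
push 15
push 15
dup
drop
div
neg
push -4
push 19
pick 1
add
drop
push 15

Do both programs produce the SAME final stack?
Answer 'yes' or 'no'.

Program A trace:
  After 'push 15': [15]
  After 'push 15': [15, 15]
  After 'div': [1]
  After 'neg': [-1]
  After 'push -4': [-1, -4]
  After 'push 19': [-1, -4, 19]
  After 'pick 1': [-1, -4, 19, -4]
  After 'add': [-1, -4, 15]
  After 'drop': [-1, -4]
  After 'push 15': [-1, -4, 15]
Program A final stack: [-1, -4, 15]

Program B trace:
  After 'push 15': [15]
  After 'push 15': [15, 15]
  After 'dup': [15, 15, 15]
  After 'drop': [15, 15]
  After 'div': [1]
  After 'neg': [-1]
  After 'push -4': [-1, -4]
  After 'push 19': [-1, -4, 19]
  After 'pick 1': [-1, -4, 19, -4]
  After 'add': [-1, -4, 15]
  After 'drop': [-1, -4]
  After 'push 15': [-1, -4, 15]
Program B final stack: [-1, -4, 15]
Same: yes

Answer: yes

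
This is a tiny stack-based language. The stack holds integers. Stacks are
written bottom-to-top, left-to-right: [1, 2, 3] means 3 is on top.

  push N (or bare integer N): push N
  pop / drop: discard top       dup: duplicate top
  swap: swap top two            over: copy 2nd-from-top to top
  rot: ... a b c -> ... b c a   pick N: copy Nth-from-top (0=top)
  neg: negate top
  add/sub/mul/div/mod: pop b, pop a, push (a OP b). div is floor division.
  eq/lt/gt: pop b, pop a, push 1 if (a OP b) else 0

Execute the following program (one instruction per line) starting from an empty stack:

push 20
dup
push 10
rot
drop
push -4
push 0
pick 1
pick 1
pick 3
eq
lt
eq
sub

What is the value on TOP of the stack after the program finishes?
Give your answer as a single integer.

Answer: -4

Derivation:
After 'push 20': [20]
After 'dup': [20, 20]
After 'push 10': [20, 20, 10]
After 'rot': [20, 10, 20]
After 'drop': [20, 10]
After 'push -4': [20, 10, -4]
After 'push 0': [20, 10, -4, 0]
After 'pick 1': [20, 10, -4, 0, -4]
After 'pick 1': [20, 10, -4, 0, -4, 0]
After 'pick 3': [20, 10, -4, 0, -4, 0, -4]
After 'eq': [20, 10, -4, 0, -4, 0]
After 'lt': [20, 10, -4, 0, 1]
After 'eq': [20, 10, -4, 0]
After 'sub': [20, 10, -4]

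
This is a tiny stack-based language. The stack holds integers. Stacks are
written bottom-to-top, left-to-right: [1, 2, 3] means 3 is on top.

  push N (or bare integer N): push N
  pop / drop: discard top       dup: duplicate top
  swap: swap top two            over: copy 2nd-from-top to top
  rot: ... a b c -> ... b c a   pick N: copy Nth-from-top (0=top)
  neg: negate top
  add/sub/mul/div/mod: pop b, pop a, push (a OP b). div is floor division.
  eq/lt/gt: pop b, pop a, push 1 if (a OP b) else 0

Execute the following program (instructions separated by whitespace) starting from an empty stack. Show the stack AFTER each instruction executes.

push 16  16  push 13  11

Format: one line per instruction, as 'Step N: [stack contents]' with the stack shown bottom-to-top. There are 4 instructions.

Step 1: [16]
Step 2: [16, 16]
Step 3: [16, 16, 13]
Step 4: [16, 16, 13, 11]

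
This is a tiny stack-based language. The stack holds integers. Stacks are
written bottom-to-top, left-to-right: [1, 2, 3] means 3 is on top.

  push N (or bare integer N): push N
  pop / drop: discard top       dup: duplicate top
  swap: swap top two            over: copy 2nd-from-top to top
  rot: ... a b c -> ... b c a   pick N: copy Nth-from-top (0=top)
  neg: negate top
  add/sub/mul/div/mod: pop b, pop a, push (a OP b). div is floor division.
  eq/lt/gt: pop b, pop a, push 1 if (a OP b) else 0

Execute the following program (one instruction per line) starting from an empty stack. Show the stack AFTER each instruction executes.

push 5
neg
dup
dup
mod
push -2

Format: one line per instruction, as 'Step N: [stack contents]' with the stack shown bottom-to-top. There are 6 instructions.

Step 1: [5]
Step 2: [-5]
Step 3: [-5, -5]
Step 4: [-5, -5, -5]
Step 5: [-5, 0]
Step 6: [-5, 0, -2]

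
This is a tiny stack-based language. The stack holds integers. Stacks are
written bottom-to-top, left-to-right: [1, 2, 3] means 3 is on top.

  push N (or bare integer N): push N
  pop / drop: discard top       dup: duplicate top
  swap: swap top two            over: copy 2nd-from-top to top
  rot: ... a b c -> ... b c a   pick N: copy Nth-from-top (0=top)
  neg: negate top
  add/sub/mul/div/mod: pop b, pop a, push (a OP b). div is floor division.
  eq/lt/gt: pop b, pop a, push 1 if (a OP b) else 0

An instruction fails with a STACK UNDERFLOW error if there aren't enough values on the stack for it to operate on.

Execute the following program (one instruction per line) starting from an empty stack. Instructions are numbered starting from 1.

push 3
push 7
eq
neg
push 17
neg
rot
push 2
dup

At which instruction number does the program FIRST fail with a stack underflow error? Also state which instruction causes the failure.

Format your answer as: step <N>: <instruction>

Step 1 ('push 3'): stack = [3], depth = 1
Step 2 ('push 7'): stack = [3, 7], depth = 2
Step 3 ('eq'): stack = [0], depth = 1
Step 4 ('neg'): stack = [0], depth = 1
Step 5 ('push 17'): stack = [0, 17], depth = 2
Step 6 ('neg'): stack = [0, -17], depth = 2
Step 7 ('rot'): needs 3 value(s) but depth is 2 — STACK UNDERFLOW

Answer: step 7: rot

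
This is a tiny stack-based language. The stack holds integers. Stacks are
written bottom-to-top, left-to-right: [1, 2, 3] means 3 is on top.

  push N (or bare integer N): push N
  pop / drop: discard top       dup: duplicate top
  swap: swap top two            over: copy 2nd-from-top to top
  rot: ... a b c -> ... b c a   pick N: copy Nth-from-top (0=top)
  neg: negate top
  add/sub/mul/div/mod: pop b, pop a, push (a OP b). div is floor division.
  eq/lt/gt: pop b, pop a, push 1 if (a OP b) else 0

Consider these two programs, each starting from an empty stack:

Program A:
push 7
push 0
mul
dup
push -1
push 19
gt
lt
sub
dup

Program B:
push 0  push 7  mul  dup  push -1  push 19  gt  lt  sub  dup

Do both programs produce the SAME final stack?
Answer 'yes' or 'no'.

Program A trace:
  After 'push 7': [7]
  After 'push 0': [7, 0]
  After 'mul': [0]
  After 'dup': [0, 0]
  After 'push -1': [0, 0, -1]
  After 'push 19': [0, 0, -1, 19]
  After 'gt': [0, 0, 0]
  After 'lt': [0, 0]
  After 'sub': [0]
  After 'dup': [0, 0]
Program A final stack: [0, 0]

Program B trace:
  After 'push 0': [0]
  After 'push 7': [0, 7]
  After 'mul': [0]
  After 'dup': [0, 0]
  After 'push -1': [0, 0, -1]
  After 'push 19': [0, 0, -1, 19]
  After 'gt': [0, 0, 0]
  After 'lt': [0, 0]
  After 'sub': [0]
  After 'dup': [0, 0]
Program B final stack: [0, 0]
Same: yes

Answer: yes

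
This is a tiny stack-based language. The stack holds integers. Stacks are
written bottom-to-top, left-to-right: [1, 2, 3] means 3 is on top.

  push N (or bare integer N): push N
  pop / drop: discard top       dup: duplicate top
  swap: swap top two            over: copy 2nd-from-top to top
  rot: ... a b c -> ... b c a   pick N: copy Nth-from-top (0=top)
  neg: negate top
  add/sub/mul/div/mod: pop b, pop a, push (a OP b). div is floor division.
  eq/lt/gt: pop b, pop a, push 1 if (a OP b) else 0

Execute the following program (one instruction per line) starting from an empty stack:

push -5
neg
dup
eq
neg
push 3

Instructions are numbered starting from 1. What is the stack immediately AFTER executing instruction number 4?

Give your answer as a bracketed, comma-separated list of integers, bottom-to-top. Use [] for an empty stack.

Step 1 ('push -5'): [-5]
Step 2 ('neg'): [5]
Step 3 ('dup'): [5, 5]
Step 4 ('eq'): [1]

Answer: [1]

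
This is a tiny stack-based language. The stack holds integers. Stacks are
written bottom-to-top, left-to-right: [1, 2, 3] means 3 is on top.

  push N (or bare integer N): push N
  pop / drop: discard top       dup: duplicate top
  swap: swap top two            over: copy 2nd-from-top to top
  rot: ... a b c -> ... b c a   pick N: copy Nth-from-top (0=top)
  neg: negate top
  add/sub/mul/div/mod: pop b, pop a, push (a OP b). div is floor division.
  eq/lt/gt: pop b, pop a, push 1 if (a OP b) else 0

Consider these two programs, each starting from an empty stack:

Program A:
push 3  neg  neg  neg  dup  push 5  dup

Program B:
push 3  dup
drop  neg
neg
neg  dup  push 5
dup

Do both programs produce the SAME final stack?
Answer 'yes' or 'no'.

Program A trace:
  After 'push 3': [3]
  After 'neg': [-3]
  After 'neg': [3]
  After 'neg': [-3]
  After 'dup': [-3, -3]
  After 'push 5': [-3, -3, 5]
  After 'dup': [-3, -3, 5, 5]
Program A final stack: [-3, -3, 5, 5]

Program B trace:
  After 'push 3': [3]
  After 'dup': [3, 3]
  After 'drop': [3]
  After 'neg': [-3]
  After 'neg': [3]
  After 'neg': [-3]
  After 'dup': [-3, -3]
  After 'push 5': [-3, -3, 5]
  After 'dup': [-3, -3, 5, 5]
Program B final stack: [-3, -3, 5, 5]
Same: yes

Answer: yes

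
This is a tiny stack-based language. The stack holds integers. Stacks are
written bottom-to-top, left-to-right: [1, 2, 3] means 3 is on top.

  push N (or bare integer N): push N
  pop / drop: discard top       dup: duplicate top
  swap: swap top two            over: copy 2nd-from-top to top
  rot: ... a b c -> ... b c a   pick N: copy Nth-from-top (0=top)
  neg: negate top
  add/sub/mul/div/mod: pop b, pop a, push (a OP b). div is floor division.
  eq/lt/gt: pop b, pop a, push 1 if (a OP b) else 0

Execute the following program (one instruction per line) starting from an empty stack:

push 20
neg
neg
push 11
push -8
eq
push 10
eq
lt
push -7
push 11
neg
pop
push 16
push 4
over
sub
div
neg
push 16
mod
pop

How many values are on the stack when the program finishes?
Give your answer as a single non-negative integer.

After 'push 20': stack = [20] (depth 1)
After 'neg': stack = [-20] (depth 1)
After 'neg': stack = [20] (depth 1)
After 'push 11': stack = [20, 11] (depth 2)
After 'push -8': stack = [20, 11, -8] (depth 3)
After 'eq': stack = [20, 0] (depth 2)
After 'push 10': stack = [20, 0, 10] (depth 3)
After 'eq': stack = [20, 0] (depth 2)
After 'lt': stack = [0] (depth 1)
After 'push -7': stack = [0, -7] (depth 2)
  ...
After 'pop': stack = [0, -7] (depth 2)
After 'push 16': stack = [0, -7, 16] (depth 3)
After 'push 4': stack = [0, -7, 16, 4] (depth 4)
After 'over': stack = [0, -7, 16, 4, 16] (depth 5)
After 'sub': stack = [0, -7, 16, -12] (depth 4)
After 'div': stack = [0, -7, -2] (depth 3)
After 'neg': stack = [0, -7, 2] (depth 3)
After 'push 16': stack = [0, -7, 2, 16] (depth 4)
After 'mod': stack = [0, -7, 2] (depth 3)
After 'pop': stack = [0, -7] (depth 2)

Answer: 2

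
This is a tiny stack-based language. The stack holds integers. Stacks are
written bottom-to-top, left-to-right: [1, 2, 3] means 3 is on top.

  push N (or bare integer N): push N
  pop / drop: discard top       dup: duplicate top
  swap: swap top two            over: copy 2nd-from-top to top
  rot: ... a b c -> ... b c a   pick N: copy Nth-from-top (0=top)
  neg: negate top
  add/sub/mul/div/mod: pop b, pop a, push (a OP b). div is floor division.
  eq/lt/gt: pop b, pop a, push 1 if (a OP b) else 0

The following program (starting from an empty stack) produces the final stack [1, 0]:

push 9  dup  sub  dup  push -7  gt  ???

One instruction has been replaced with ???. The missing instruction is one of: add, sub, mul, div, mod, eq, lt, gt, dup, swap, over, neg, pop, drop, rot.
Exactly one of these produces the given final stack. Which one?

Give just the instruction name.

Answer: swap

Derivation:
Stack before ???: [0, 1]
Stack after ???:  [1, 0]
The instruction that transforms [0, 1] -> [1, 0] is: swap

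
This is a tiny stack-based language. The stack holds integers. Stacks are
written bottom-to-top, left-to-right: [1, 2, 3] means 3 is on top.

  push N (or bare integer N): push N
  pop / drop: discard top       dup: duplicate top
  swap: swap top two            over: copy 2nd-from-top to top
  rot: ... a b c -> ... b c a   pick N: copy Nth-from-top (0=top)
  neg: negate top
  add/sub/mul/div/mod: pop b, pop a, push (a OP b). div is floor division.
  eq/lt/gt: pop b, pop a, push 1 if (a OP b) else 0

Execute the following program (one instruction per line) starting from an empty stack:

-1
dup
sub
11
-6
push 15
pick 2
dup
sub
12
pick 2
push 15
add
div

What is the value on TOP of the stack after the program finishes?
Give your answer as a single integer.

After 'push -1': [-1]
After 'dup': [-1, -1]
After 'sub': [0]
After 'push 11': [0, 11]
After 'push -6': [0, 11, -6]
After 'push 15': [0, 11, -6, 15]
After 'pick 2': [0, 11, -6, 15, 11]
After 'dup': [0, 11, -6, 15, 11, 11]
After 'sub': [0, 11, -6, 15, 0]
After 'push 12': [0, 11, -6, 15, 0, 12]
After 'pick 2': [0, 11, -6, 15, 0, 12, 15]
After 'push 15': [0, 11, -6, 15, 0, 12, 15, 15]
After 'add': [0, 11, -6, 15, 0, 12, 30]
After 'div': [0, 11, -6, 15, 0, 0]

Answer: 0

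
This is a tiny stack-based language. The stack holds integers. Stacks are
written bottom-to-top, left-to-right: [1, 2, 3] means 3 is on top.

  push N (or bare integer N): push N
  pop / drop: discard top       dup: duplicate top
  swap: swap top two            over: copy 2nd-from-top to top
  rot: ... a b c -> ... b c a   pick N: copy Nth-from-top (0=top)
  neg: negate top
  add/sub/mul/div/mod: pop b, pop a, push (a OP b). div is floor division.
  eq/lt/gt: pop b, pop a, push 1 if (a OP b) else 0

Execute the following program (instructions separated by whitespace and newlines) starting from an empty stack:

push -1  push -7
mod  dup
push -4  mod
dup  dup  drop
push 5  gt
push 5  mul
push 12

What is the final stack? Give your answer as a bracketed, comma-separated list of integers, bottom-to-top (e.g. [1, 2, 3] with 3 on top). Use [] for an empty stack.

Answer: [-1, -1, 0, 12]

Derivation:
After 'push -1': [-1]
After 'push -7': [-1, -7]
After 'mod': [-1]
After 'dup': [-1, -1]
After 'push -4': [-1, -1, -4]
After 'mod': [-1, -1]
After 'dup': [-1, -1, -1]
After 'dup': [-1, -1, -1, -1]
After 'drop': [-1, -1, -1]
After 'push 5': [-1, -1, -1, 5]
After 'gt': [-1, -1, 0]
After 'push 5': [-1, -1, 0, 5]
After 'mul': [-1, -1, 0]
After 'push 12': [-1, -1, 0, 12]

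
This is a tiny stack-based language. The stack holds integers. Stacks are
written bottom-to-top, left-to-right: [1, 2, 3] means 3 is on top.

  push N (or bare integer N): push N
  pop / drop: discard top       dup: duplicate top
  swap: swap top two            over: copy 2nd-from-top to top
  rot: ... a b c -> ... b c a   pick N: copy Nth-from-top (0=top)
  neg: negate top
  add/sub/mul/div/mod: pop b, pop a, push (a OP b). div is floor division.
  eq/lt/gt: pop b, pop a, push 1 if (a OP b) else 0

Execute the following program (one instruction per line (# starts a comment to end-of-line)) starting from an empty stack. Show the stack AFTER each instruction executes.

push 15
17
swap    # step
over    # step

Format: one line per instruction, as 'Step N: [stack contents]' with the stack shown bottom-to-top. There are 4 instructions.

Step 1: [15]
Step 2: [15, 17]
Step 3: [17, 15]
Step 4: [17, 15, 17]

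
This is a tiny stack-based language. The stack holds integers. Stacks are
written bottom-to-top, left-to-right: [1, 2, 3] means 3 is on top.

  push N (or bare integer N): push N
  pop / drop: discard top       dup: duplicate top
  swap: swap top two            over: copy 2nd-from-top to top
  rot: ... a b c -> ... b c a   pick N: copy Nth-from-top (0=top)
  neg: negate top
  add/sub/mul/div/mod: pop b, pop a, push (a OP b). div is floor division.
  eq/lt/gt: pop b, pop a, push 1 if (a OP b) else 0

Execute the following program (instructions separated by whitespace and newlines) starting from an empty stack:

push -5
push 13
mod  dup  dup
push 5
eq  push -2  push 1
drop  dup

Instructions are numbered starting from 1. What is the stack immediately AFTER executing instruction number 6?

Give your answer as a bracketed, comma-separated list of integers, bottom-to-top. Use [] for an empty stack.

Answer: [8, 8, 8, 5]

Derivation:
Step 1 ('push -5'): [-5]
Step 2 ('push 13'): [-5, 13]
Step 3 ('mod'): [8]
Step 4 ('dup'): [8, 8]
Step 5 ('dup'): [8, 8, 8]
Step 6 ('push 5'): [8, 8, 8, 5]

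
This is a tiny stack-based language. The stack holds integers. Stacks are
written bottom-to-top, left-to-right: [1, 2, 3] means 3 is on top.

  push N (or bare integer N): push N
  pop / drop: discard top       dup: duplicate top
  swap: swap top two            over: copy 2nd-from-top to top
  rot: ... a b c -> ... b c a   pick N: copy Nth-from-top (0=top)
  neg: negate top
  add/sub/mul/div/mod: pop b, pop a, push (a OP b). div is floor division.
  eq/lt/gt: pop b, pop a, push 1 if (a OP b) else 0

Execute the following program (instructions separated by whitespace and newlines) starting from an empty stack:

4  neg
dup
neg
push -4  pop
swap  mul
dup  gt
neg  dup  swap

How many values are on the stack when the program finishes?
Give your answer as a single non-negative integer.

Answer: 2

Derivation:
After 'push 4': stack = [4] (depth 1)
After 'neg': stack = [-4] (depth 1)
After 'dup': stack = [-4, -4] (depth 2)
After 'neg': stack = [-4, 4] (depth 2)
After 'push -4': stack = [-4, 4, -4] (depth 3)
After 'pop': stack = [-4, 4] (depth 2)
After 'swap': stack = [4, -4] (depth 2)
After 'mul': stack = [-16] (depth 1)
After 'dup': stack = [-16, -16] (depth 2)
After 'gt': stack = [0] (depth 1)
After 'neg': stack = [0] (depth 1)
After 'dup': stack = [0, 0] (depth 2)
After 'swap': stack = [0, 0] (depth 2)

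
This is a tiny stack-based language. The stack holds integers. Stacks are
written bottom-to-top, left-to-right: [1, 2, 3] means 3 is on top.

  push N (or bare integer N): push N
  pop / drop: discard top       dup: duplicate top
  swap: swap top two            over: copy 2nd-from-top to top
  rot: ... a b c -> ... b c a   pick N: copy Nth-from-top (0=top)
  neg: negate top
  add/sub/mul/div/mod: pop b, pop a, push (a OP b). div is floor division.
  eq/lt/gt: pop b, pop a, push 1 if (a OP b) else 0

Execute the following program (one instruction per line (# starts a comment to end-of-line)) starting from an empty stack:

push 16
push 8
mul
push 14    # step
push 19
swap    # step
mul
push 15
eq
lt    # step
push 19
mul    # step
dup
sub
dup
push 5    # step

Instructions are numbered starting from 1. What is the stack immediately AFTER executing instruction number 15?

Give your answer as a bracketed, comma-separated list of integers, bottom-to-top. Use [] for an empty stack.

Answer: [0, 0]

Derivation:
Step 1 ('push 16'): [16]
Step 2 ('push 8'): [16, 8]
Step 3 ('mul'): [128]
Step 4 ('push 14'): [128, 14]
Step 5 ('push 19'): [128, 14, 19]
Step 6 ('swap'): [128, 19, 14]
Step 7 ('mul'): [128, 266]
Step 8 ('push 15'): [128, 266, 15]
Step 9 ('eq'): [128, 0]
Step 10 ('lt'): [0]
Step 11 ('push 19'): [0, 19]
Step 12 ('mul'): [0]
Step 13 ('dup'): [0, 0]
Step 14 ('sub'): [0]
Step 15 ('dup'): [0, 0]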